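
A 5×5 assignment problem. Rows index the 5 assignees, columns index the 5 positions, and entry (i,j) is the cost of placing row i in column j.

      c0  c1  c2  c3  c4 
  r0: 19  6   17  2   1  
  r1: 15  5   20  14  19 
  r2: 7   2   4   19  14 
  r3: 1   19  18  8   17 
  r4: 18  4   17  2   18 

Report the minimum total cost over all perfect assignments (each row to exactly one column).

Minimum assignment cost: 13

optimal assignment: row0→col4 (cost 1), row1→col1 (cost 5), row2→col2 (cost 4), row3→col0 (cost 1), row4→col3 (cost 2)
total = 1 + 5 + 4 + 1 + 2 = 13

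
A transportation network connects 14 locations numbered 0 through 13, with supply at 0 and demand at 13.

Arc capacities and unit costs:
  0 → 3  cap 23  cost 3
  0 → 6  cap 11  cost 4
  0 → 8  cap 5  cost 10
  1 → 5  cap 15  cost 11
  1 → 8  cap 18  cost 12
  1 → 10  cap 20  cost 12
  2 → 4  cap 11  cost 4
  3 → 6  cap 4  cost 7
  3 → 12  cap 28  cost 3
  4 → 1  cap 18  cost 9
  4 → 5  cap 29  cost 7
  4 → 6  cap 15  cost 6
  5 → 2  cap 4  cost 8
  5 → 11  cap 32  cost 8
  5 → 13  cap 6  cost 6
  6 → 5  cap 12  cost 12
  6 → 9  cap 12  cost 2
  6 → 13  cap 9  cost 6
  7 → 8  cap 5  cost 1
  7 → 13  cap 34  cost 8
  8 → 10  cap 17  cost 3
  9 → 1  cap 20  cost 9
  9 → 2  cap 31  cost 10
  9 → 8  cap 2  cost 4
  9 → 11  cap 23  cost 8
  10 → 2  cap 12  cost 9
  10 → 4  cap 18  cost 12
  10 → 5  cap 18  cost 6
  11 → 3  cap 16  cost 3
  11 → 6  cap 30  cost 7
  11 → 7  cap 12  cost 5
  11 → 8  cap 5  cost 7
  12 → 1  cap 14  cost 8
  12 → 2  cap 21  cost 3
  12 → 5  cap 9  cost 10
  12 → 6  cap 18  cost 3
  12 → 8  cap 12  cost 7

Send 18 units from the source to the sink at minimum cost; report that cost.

Minimum cost for 18 units: 308

shortest-cost path #1: 0→6→13 push 9 @ unit cost 10 (adds 90)
shortest-cost path #2: 0→6→5→13 push 2 @ unit cost 22 (adds 44)
shortest-cost path #3: 0→3→12→5→13 push 4 @ unit cost 22 (adds 88)
shortest-cost path #4: 0→3→12→5→6→9→11→7→13 push 2 @ unit cost 27 (adds 54)
shortest-cost path #5: 0→3→12→6→9→11→7→13 push 1 @ unit cost 32 (adds 32)
total cost = 308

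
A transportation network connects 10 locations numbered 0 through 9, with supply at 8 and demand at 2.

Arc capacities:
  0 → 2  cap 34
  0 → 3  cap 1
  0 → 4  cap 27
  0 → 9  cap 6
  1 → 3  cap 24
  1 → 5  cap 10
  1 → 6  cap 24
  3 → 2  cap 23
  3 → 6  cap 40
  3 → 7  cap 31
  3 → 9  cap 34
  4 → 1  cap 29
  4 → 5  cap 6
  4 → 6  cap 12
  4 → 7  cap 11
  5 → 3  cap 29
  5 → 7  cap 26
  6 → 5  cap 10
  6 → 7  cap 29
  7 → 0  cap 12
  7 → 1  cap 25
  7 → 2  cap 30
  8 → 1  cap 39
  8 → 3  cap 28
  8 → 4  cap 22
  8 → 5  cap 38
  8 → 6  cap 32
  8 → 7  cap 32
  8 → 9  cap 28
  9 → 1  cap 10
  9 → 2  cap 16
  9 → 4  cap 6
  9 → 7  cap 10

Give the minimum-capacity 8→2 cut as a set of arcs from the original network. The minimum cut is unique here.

augment #1: 8→3→2 push 23
augment #2: 8→7→2 push 30
augment #3: 8→9→2 push 16
augment #4: 8→7→0→2 push 2
augment #5: 8→3→7→0→2 push 5
augment #6: 8→4→7→0→2 push 5
max flow = 81; residual-reachable set from 8 gives S-side
cut edges (S→T): {(3,2), (7,0), (7,2), (9,2)} total cap 81

Min-cut arcs: {(3,2), (7,0), (7,2), (9,2)} (total capacity 81)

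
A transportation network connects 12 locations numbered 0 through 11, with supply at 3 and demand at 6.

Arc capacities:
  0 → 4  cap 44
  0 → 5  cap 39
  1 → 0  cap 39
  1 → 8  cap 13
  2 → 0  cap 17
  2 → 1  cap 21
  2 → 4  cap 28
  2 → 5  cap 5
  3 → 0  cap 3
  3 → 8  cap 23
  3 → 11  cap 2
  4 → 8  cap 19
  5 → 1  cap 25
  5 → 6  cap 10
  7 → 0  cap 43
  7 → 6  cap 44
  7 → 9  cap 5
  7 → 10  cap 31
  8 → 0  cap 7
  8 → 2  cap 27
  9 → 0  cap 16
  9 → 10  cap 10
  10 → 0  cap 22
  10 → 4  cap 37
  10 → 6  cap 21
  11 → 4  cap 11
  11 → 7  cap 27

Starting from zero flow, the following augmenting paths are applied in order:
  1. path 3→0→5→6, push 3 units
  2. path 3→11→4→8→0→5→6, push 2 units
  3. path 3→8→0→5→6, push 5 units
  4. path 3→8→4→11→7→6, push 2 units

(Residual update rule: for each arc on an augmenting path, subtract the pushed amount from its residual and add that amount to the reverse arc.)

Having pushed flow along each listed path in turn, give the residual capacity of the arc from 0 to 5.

Residual capacity of (0,5): 29

after path 1 (3→0→5→6, push 3): res(0,5)=36
after path 2 (3→11→4→8→0→5→6, push 2): res(0,5)=34
after path 3 (3→8→0→5→6, push 5): res(0,5)=29
after path 4 (3→8→4→11→7→6, push 2): res(0,5)=29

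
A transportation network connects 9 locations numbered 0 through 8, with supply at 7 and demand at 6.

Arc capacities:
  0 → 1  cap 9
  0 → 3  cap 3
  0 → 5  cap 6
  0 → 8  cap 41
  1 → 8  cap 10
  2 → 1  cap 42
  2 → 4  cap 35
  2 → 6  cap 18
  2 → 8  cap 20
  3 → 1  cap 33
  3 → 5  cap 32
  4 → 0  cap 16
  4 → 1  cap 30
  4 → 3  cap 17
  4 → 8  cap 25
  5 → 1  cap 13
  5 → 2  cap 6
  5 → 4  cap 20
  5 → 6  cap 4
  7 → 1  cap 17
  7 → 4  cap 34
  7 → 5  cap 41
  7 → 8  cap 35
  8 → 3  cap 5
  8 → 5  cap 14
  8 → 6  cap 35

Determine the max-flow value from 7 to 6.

augment #1: 7→5→6 bottleneck 4, total now 4
augment #2: 7→8→6 bottleneck 35, total now 39
augment #3: 7→5→2→6 bottleneck 6, total now 45

Maximum flow value: 45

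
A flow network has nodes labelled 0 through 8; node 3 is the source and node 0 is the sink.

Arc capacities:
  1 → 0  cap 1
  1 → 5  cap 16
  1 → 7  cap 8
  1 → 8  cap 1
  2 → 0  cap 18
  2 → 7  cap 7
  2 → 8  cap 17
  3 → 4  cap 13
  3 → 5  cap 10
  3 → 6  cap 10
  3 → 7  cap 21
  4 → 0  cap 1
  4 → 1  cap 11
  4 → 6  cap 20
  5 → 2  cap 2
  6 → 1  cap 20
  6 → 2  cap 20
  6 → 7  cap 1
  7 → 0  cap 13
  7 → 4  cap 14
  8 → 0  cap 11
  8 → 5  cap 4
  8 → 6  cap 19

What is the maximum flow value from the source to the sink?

augment #1: 3→4→0 bottleneck 1, total now 1
augment #2: 3→7→0 bottleneck 13, total now 14
augment #3: 3→4→1→0 bottleneck 1, total now 15
augment #4: 3→5→2→0 bottleneck 2, total now 17
augment #5: 3→6→2→0 bottleneck 10, total now 27
augment #6: 3→4→1→8→0 bottleneck 1, total now 28
augment #7: 3→4→6→2→0 bottleneck 6, total now 34
augment #8: 3→4→6→2→8→0 bottleneck 4, total now 38

Maximum flow value: 38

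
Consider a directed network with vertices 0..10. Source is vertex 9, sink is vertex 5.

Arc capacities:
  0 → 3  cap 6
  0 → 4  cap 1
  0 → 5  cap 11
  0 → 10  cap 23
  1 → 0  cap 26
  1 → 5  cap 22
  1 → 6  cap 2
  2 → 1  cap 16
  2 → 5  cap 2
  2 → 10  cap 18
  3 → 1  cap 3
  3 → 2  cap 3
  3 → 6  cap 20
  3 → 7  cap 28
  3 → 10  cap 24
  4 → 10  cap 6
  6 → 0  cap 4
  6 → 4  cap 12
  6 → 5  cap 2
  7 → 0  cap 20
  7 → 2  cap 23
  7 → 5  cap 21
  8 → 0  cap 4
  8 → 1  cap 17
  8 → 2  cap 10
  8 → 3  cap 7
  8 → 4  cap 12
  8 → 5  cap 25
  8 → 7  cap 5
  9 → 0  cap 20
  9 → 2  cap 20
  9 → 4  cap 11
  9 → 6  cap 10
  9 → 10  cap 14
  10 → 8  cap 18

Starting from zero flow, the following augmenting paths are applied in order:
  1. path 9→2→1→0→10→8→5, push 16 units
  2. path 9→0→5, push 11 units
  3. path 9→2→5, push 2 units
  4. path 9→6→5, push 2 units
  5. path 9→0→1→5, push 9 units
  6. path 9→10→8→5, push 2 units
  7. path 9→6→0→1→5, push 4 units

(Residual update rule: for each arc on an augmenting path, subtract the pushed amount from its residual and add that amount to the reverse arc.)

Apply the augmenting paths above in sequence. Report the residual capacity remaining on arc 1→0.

after path 1 (9→2→1→0→10→8→5, push 16): res(1,0)=10
after path 2 (9→0→5, push 11): res(1,0)=10
after path 3 (9→2→5, push 2): res(1,0)=10
after path 4 (9→6→5, push 2): res(1,0)=10
after path 5 (9→0→1→5, push 9): res(1,0)=19
after path 6 (9→10→8→5, push 2): res(1,0)=19
after path 7 (9→6→0→1→5, push 4): res(1,0)=23

Residual capacity of (1,0): 23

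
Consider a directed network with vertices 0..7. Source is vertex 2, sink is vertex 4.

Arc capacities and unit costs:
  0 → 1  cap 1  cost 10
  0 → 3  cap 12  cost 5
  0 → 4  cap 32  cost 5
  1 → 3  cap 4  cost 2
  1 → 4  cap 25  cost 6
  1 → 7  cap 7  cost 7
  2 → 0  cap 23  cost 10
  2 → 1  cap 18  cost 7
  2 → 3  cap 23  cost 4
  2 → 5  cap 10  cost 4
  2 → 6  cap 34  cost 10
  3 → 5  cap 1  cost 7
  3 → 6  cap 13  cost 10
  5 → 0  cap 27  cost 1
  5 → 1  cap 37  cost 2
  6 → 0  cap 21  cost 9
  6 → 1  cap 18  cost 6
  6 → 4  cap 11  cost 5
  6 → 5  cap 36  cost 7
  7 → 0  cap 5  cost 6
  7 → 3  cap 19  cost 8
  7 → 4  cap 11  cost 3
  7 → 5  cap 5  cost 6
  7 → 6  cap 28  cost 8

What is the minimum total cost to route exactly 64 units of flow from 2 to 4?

shortest-cost path #1: 2→5→0→4 push 10 @ unit cost 10 (adds 100)
shortest-cost path #2: 2→1→4 push 18 @ unit cost 13 (adds 234)
shortest-cost path #3: 2→6→4 push 11 @ unit cost 15 (adds 165)
shortest-cost path #4: 2→0→4 push 22 @ unit cost 15 (adds 330)
shortest-cost path #5: 2→0→5→1→4 push 1 @ unit cost 17 (adds 17)
shortest-cost path #6: 2→3→5→1→4 push 1 @ unit cost 19 (adds 19)
shortest-cost path #7: 2→6→1→4 push 1 @ unit cost 22 (adds 22)
total cost = 887

Minimum cost for 64 units: 887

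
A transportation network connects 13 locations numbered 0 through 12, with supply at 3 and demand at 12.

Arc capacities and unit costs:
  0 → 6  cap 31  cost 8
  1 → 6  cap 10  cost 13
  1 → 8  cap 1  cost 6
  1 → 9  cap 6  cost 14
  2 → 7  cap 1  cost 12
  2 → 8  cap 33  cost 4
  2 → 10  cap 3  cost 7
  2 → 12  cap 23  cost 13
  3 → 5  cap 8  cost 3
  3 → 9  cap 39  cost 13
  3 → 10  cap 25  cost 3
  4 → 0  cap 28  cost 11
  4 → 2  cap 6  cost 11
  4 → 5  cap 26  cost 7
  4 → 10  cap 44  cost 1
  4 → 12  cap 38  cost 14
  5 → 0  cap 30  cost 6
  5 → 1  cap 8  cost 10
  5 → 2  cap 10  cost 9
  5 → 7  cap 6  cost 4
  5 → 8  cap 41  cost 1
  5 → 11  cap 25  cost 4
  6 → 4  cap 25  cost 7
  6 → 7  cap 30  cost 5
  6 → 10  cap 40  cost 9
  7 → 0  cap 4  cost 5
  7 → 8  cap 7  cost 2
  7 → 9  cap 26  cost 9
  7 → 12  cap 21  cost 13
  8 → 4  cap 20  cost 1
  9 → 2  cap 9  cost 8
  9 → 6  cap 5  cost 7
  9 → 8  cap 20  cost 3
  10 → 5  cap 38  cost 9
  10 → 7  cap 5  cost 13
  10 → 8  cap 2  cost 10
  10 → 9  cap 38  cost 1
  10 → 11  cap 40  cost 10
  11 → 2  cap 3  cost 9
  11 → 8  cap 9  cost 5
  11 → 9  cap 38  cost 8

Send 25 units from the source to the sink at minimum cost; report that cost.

Minimum cost for 25 units: 531

shortest-cost path #1: 3→5→8→4→12 push 8 @ unit cost 19 (adds 152)
shortest-cost path #2: 3→10→9→8→4→12 push 12 @ unit cost 22 (adds 264)
shortest-cost path #3: 3→10→9→8→5→7→12 push 5 @ unit cost 23 (adds 115)
total cost = 531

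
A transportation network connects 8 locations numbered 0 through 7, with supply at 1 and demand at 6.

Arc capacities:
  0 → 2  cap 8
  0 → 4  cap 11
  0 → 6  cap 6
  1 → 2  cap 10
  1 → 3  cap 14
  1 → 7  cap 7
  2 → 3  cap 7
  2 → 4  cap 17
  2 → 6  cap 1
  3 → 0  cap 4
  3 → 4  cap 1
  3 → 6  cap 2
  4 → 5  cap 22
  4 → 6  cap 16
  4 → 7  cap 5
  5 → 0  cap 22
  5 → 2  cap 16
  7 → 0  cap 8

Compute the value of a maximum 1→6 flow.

augment #1: 1→2→6 bottleneck 1, total now 1
augment #2: 1→3→6 bottleneck 2, total now 3
augment #3: 1→2→4→6 bottleneck 9, total now 12
augment #4: 1→3→0→6 bottleneck 4, total now 16
augment #5: 1→3→4→6 bottleneck 1, total now 17
augment #6: 1→7→0→6 bottleneck 2, total now 19
augment #7: 1→7→0→4→6 bottleneck 5, total now 24

Maximum flow value: 24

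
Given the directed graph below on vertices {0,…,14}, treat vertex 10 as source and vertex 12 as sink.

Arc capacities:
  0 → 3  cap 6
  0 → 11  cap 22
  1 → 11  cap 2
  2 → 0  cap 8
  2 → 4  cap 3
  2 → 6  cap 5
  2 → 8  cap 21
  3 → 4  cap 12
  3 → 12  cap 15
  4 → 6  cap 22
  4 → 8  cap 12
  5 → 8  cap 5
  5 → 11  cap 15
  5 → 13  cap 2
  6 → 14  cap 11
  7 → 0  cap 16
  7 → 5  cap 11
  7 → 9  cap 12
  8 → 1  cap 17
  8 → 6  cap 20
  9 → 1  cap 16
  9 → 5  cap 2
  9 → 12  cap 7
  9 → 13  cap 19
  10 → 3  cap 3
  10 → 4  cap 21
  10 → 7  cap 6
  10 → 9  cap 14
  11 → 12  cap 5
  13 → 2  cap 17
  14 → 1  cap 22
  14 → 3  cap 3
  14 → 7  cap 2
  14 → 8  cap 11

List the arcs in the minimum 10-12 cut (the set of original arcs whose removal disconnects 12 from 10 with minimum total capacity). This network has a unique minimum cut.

Min-cut arcs: {(0,3), (9,12), (10,3), (11,12), (14,3)} (total capacity 24)

augment #1: 10→3→12 push 3
augment #2: 10→9→12 push 7
augment #3: 10→7→0→3→12 push 6
augment #4: 10→9→1→11→12 push 2
augment #5: 10→9→5→11→12 push 2
augment #6: 10→4→6→14→3→12 push 3
augment #7: 10→9→13→2→0→11→12 push 1
max flow = 24; residual-reachable set from 10 gives S-side
cut edges (S→T): {(0,3), (9,12), (10,3), (11,12), (14,3)} total cap 24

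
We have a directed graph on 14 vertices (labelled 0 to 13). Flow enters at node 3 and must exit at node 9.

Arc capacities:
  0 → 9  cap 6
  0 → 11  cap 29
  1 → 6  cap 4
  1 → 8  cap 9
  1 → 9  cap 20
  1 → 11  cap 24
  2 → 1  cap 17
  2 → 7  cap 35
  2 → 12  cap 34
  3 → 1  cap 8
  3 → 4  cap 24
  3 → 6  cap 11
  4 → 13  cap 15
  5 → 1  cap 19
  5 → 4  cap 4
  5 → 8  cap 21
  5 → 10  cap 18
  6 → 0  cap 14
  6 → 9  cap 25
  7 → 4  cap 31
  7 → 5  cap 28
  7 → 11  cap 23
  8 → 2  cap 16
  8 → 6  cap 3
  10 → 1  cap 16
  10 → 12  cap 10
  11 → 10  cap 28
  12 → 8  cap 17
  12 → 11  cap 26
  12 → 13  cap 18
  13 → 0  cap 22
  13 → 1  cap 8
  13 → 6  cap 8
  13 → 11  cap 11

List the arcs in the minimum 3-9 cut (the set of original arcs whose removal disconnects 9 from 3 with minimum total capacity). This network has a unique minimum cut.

Min-cut arcs: {(3,1), (3,6), (4,13)} (total capacity 34)

augment #1: 3→1→9 push 8
augment #2: 3→6→9 push 11
augment #3: 3→4→13→0→9 push 6
augment #4: 3→4→13→1→9 push 8
augment #5: 3→4→13→6→9 push 1
max flow = 34; residual-reachable set from 3 gives S-side
cut edges (S→T): {(3,1), (3,6), (4,13)} total cap 34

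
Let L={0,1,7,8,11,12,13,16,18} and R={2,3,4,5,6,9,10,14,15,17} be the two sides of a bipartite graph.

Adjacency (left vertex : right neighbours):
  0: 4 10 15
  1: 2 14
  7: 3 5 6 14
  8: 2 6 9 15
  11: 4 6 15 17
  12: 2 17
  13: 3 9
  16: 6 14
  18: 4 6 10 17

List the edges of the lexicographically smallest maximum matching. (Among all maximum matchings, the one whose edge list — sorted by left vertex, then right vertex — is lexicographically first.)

Lex-smallest maximum matching: {(0,4), (1,2), (7,3), (8,6), (11,15), (12,17), (13,9), (16,14), (18,10)}

|M| = 9 (so the lex-smallest maximum matching has 9 edges)
process left vertices in ascending order; for each, take the smallest-labelled available neighbour that still permits 9 edges overall, or leave it unmatched if none does
lex-smallest matching: {0-4, 1-2, 7-3, 8-6, 11-15, 12-17, 13-9, 16-14, 18-10}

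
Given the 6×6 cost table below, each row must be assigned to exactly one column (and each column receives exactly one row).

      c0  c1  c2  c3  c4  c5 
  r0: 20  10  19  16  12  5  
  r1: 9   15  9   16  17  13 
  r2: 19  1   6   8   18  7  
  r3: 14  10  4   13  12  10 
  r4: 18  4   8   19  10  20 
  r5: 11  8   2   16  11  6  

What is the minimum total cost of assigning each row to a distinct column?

one of 2 optimal assignments: row0→col5 (cost 5), row1→col0 (cost 9), row2→col1 (cost 1), row3→col3 (cost 13), row4→col4 (cost 10), row5→col2 (cost 2)
total = 5 + 9 + 1 + 13 + 10 + 2 = 40

Minimum assignment cost: 40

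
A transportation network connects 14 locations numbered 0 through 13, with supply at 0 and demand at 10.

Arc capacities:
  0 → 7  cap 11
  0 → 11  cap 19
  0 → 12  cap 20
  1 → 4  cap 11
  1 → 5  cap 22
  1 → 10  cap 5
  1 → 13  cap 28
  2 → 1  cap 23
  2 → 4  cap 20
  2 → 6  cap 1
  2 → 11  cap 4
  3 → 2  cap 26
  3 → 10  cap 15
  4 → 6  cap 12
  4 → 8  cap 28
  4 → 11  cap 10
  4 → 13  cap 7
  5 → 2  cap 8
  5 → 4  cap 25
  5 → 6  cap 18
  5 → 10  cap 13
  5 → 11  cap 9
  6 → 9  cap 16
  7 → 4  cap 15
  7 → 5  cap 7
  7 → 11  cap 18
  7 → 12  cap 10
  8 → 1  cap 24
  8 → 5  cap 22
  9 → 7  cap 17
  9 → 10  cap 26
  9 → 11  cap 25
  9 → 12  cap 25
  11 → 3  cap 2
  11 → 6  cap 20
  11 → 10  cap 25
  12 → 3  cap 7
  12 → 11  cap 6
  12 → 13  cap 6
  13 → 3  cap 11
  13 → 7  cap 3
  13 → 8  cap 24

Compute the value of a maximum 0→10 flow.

Maximum flow value: 49

augment #1: 0→11→10 bottleneck 19, total now 19
augment #2: 0→7→5→10 bottleneck 7, total now 26
augment #3: 0→7→11→10 bottleneck 4, total now 30
augment #4: 0→12→3→10 bottleneck 7, total now 37
augment #5: 0→12→11→10 bottleneck 2, total now 39
augment #6: 0→12→11→3→10 bottleneck 2, total now 41
augment #7: 0→12→13→3→10 bottleneck 6, total now 47
augment #8: 0→12→11→6→9→10 bottleneck 2, total now 49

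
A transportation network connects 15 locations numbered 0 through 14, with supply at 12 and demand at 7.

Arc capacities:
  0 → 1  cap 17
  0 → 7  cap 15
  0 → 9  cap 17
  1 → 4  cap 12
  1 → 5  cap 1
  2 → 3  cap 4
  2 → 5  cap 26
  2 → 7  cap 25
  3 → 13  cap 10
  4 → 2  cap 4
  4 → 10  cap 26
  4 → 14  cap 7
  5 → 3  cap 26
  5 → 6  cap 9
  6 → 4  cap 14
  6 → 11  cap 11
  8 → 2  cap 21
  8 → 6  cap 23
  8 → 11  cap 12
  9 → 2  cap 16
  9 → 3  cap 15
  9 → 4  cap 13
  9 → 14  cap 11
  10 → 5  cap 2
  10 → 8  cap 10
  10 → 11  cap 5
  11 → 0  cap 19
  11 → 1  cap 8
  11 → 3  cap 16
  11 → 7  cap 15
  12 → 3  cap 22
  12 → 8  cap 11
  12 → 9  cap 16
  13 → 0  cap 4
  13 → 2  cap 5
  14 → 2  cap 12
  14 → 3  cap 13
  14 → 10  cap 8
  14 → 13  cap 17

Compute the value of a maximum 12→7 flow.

augment #1: 12→8→2→7 bottleneck 11, total now 11
augment #2: 12→9→2→7 bottleneck 14, total now 25
augment #3: 12→3→13→0→7 bottleneck 4, total now 29
augment #4: 12→9→2→8→11→7 bottleneck 2, total now 31
augment #5: 12→3→13→2→8→11→7 bottleneck 5, total now 36

Maximum flow value: 36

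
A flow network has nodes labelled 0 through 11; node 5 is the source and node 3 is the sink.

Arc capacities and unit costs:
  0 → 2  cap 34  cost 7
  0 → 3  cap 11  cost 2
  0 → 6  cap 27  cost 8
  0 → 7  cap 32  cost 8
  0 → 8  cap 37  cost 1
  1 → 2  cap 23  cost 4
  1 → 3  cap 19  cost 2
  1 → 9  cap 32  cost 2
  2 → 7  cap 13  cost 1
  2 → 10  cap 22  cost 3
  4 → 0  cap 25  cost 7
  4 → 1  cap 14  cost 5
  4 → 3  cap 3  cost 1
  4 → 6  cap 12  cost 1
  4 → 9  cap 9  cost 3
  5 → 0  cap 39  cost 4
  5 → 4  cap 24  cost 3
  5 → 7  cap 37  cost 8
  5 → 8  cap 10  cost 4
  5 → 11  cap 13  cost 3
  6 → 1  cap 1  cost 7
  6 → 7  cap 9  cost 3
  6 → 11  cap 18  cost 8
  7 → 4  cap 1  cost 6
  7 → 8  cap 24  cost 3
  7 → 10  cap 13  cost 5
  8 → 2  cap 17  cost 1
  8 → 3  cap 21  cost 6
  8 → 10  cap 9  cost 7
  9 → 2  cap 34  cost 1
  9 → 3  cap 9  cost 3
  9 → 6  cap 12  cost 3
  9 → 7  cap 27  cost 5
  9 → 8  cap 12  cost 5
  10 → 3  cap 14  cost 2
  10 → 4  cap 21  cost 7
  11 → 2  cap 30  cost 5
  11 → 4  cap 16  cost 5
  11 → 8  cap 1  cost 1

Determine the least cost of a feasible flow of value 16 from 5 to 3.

Minimum cost for 16 units: 96

shortest-cost path #1: 5→4→3 push 3 @ unit cost 4 (adds 12)
shortest-cost path #2: 5→0→3 push 11 @ unit cost 6 (adds 66)
shortest-cost path #3: 5→4→9→3 push 2 @ unit cost 9 (adds 18)
total cost = 96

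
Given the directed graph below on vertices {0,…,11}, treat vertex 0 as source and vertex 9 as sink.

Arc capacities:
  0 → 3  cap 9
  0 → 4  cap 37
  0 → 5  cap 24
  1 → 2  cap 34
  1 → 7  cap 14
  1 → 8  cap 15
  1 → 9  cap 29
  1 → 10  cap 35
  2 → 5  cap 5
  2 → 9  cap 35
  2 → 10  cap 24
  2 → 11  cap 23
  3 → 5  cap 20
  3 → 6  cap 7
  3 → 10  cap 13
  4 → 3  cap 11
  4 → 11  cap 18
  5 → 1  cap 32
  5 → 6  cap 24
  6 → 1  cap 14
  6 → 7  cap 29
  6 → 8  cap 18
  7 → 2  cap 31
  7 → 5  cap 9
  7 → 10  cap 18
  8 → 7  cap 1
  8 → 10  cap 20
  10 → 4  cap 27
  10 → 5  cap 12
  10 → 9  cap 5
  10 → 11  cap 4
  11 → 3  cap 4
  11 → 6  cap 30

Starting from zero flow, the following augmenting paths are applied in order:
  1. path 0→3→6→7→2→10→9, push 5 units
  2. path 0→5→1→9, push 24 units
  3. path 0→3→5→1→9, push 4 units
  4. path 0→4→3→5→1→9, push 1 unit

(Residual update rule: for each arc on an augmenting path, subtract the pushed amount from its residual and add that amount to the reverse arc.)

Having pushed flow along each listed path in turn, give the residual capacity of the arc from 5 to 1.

after path 1 (0→3→6→7→2→10→9, push 5): res(5,1)=32
after path 2 (0→5→1→9, push 24): res(5,1)=8
after path 3 (0→3→5→1→9, push 4): res(5,1)=4
after path 4 (0→4→3→5→1→9, push 1): res(5,1)=3

Residual capacity of (5,1): 3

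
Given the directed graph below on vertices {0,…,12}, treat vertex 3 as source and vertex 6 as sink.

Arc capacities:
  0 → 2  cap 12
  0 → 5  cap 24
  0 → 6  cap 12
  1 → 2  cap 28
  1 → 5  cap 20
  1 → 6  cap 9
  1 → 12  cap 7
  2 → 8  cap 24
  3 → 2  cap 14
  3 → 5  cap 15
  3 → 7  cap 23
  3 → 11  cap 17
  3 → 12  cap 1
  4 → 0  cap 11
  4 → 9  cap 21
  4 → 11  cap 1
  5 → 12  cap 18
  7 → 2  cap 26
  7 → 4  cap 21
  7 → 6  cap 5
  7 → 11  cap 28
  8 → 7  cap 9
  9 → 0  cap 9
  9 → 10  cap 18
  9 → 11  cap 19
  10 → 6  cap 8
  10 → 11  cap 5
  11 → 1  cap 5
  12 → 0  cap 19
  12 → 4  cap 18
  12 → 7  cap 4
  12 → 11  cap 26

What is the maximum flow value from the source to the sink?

augment #1: 3→7→6 bottleneck 5, total now 5
augment #2: 3→11→1→6 bottleneck 5, total now 10
augment #3: 3→12→0→6 bottleneck 1, total now 11
augment #4: 3→5→12→0→6 bottleneck 11, total now 22
augment #5: 3→7→4→9→10→6 bottleneck 8, total now 30

Maximum flow value: 30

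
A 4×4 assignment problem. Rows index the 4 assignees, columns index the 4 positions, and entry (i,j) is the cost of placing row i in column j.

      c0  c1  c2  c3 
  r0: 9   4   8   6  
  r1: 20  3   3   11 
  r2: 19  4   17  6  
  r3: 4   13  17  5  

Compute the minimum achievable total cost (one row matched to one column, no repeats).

one of 2 optimal assignments: row0→col1 (cost 4), row1→col2 (cost 3), row2→col3 (cost 6), row3→col0 (cost 4)
total = 4 + 3 + 6 + 4 = 17

Minimum assignment cost: 17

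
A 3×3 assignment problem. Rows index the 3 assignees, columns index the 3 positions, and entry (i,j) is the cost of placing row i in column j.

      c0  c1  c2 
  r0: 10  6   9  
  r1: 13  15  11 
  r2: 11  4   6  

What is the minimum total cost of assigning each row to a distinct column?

Minimum assignment cost: 25

one of 2 optimal assignments: row0→col0 (cost 10), row1→col2 (cost 11), row2→col1 (cost 4)
total = 10 + 11 + 4 = 25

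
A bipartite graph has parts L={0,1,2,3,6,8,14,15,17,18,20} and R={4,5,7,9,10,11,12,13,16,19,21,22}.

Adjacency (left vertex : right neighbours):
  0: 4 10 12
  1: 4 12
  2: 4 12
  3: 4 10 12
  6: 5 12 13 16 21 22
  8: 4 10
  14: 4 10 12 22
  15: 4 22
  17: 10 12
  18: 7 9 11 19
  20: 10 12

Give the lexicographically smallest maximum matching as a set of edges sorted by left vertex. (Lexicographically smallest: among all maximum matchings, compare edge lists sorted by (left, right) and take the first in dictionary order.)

|M| = 6 (so the lex-smallest maximum matching has 6 edges)
process left vertices in ascending order; for each, take the smallest-labelled available neighbour that still permits 6 edges overall, or leave it unmatched if none does
lex-smallest matching: {0-4, 1-12, 3-10, 6-5, 14-22, 18-7}

Lex-smallest maximum matching: {(0,4), (1,12), (3,10), (6,5), (14,22), (18,7)}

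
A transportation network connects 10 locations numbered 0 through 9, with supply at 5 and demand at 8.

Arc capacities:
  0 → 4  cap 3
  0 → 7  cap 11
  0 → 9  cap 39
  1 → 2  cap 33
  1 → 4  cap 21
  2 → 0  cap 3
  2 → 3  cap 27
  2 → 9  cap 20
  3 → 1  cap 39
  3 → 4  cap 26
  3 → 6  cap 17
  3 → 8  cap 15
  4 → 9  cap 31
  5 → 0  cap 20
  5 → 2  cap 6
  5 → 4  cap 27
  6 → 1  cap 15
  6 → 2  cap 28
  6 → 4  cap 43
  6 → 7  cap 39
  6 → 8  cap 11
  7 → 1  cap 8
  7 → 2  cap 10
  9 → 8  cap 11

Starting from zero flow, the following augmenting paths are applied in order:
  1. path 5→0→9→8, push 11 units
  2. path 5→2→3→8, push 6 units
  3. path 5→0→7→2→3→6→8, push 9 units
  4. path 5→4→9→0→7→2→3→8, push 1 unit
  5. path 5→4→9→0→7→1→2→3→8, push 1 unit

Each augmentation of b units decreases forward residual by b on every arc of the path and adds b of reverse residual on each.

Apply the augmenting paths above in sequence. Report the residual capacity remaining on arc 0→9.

Residual capacity of (0,9): 30

after path 1 (5→0→9→8, push 11): res(0,9)=28
after path 2 (5→2→3→8, push 6): res(0,9)=28
after path 3 (5→0→7→2→3→6→8, push 9): res(0,9)=28
after path 4 (5→4→9→0→7→2→3→8, push 1): res(0,9)=29
after path 5 (5→4→9→0→7→1→2→3→8, push 1): res(0,9)=30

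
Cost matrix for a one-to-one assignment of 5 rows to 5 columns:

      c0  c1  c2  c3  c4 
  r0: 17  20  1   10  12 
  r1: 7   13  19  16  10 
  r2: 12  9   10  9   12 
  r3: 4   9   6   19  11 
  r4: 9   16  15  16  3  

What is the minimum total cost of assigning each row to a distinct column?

optimal assignment: row0→col2 (cost 1), row1→col0 (cost 7), row2→col3 (cost 9), row3→col1 (cost 9), row4→col4 (cost 3)
total = 1 + 7 + 9 + 9 + 3 = 29

Minimum assignment cost: 29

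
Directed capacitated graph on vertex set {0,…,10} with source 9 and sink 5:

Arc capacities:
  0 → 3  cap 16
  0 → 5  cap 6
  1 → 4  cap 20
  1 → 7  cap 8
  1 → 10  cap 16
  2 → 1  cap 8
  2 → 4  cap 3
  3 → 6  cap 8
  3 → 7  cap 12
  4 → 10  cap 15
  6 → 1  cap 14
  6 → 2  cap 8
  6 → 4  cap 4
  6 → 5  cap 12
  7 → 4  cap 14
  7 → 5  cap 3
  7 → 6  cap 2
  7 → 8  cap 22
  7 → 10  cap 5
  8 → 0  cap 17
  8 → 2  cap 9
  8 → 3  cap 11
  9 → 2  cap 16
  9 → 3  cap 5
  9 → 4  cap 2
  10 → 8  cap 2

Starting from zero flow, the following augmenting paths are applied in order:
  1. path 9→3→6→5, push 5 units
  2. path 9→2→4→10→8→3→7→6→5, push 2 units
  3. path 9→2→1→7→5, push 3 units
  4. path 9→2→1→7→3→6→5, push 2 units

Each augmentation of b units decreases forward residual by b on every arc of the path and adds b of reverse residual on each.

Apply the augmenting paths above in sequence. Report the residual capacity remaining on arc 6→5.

after path 1 (9→3→6→5, push 5): res(6,5)=7
after path 2 (9→2→4→10→8→3→7→6→5, push 2): res(6,5)=5
after path 3 (9→2→1→7→5, push 3): res(6,5)=5
after path 4 (9→2→1→7→3→6→5, push 2): res(6,5)=3

Residual capacity of (6,5): 3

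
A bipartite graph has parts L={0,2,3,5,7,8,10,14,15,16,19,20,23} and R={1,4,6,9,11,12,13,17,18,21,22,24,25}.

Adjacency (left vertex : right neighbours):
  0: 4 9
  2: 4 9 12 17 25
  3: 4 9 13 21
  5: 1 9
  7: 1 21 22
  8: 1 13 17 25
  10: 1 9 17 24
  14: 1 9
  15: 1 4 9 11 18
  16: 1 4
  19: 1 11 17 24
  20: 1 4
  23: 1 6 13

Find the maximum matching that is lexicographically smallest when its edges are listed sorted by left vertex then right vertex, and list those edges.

|M| = 11 (so the lex-smallest maximum matching has 11 edges)
process left vertices in ascending order; for each, take the smallest-labelled available neighbour that still permits 11 edges overall, or leave it unmatched if none does
lex-smallest matching: {0-4, 2-12, 3-13, 5-1, 7-21, 8-17, 10-24, 14-9, 15-18, 19-11, 23-6}

Lex-smallest maximum matching: {(0,4), (2,12), (3,13), (5,1), (7,21), (8,17), (10,24), (14,9), (15,18), (19,11), (23,6)}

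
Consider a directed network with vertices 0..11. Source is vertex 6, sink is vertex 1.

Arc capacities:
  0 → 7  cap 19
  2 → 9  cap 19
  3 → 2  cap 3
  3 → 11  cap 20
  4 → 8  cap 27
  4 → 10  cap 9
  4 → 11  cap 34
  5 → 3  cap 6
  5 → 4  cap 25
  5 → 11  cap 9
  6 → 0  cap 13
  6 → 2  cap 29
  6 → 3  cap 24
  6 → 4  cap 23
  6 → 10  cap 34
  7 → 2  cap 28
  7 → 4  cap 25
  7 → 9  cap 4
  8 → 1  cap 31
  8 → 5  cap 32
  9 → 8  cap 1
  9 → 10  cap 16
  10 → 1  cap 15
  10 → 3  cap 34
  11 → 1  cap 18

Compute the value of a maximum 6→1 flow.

Maximum flow value: 61

augment #1: 6→10→1 bottleneck 15, total now 15
augment #2: 6→3→11→1 bottleneck 18, total now 33
augment #3: 6→4→8→1 bottleneck 23, total now 56
augment #4: 6→2→9→8→1 bottleneck 1, total now 57
augment #5: 6→0→7→4→8→1 bottleneck 4, total now 61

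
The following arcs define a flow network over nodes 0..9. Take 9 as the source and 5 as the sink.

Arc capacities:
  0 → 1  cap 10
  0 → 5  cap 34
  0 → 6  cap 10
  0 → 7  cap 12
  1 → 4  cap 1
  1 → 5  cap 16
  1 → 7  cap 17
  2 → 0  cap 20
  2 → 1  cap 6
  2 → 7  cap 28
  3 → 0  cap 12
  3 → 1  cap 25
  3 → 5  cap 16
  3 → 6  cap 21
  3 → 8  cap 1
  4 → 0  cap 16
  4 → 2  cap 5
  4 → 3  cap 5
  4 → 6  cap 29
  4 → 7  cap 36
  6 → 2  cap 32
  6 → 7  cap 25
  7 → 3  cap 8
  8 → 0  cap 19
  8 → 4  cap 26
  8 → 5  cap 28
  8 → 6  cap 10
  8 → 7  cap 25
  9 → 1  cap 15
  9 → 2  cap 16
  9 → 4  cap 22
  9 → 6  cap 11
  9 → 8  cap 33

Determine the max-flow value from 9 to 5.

Maximum flow value: 91

augment #1: 9→1→5 bottleneck 15, total now 15
augment #2: 9→8→5 bottleneck 28, total now 43
augment #3: 9→2→0→5 bottleneck 16, total now 59
augment #4: 9→4→0→5 bottleneck 16, total now 75
augment #5: 9→4→3→5 bottleneck 5, total now 80
augment #6: 9→8→0→5 bottleneck 2, total now 82
augment #7: 9→4→2→1→5 bottleneck 1, total now 83
augment #8: 9→6→7→3→5 bottleneck 8, total now 91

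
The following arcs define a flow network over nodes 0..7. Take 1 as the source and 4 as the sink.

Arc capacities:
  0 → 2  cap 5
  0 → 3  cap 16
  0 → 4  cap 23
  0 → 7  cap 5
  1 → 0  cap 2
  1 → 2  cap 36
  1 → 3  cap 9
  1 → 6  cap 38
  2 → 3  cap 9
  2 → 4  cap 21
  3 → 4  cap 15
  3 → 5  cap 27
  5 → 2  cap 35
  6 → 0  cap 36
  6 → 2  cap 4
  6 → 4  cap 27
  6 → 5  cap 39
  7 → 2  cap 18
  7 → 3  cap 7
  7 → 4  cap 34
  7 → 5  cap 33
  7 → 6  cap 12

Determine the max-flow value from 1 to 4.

augment #1: 1→0→4 bottleneck 2, total now 2
augment #2: 1→2→4 bottleneck 21, total now 23
augment #3: 1→3→4 bottleneck 9, total now 32
augment #4: 1→6→4 bottleneck 27, total now 59
augment #5: 1→2→3→4 bottleneck 6, total now 65
augment #6: 1→6→0→4 bottleneck 11, total now 76

Maximum flow value: 76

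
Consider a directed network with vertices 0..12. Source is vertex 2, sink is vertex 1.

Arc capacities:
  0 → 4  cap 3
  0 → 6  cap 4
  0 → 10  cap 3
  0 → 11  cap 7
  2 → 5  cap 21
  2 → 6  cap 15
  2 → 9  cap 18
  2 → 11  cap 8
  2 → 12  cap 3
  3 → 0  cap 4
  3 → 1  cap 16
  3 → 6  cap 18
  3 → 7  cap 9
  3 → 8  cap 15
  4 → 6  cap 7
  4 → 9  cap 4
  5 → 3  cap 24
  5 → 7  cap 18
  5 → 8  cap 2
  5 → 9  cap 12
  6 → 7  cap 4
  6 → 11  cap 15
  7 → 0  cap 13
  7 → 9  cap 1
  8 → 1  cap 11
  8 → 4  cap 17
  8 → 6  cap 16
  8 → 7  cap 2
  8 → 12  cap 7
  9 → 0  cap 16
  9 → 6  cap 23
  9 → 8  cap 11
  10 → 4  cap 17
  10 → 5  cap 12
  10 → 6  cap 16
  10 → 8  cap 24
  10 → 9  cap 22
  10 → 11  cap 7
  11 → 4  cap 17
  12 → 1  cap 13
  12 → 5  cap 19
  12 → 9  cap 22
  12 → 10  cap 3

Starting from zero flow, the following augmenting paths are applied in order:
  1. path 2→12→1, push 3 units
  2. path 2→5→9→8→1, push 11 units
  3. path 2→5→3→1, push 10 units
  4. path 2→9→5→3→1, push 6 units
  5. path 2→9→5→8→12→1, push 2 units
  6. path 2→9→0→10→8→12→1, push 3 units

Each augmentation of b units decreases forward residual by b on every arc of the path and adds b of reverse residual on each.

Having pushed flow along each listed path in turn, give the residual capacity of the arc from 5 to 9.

Residual capacity of (5,9): 9

after path 1 (2→12→1, push 3): res(5,9)=12
after path 2 (2→5→9→8→1, push 11): res(5,9)=1
after path 3 (2→5→3→1, push 10): res(5,9)=1
after path 4 (2→9→5→3→1, push 6): res(5,9)=7
after path 5 (2→9→5→8→12→1, push 2): res(5,9)=9
after path 6 (2→9→0→10→8→12→1, push 3): res(5,9)=9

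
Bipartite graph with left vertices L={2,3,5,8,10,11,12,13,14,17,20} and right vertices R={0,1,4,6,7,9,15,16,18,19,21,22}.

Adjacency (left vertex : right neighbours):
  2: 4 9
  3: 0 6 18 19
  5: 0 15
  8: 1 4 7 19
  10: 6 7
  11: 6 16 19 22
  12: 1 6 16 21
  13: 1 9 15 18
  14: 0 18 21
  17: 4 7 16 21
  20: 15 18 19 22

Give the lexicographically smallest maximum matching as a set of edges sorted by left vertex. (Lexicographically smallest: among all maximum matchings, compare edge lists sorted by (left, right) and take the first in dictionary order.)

|M| = 11 (so the lex-smallest maximum matching has 11 edges)
process left vertices in ascending order; for each, take the smallest-labelled available neighbour that still permits 11 edges overall, or leave it unmatched if none does
lex-smallest matching: {2-4, 3-0, 5-15, 8-1, 10-6, 11-16, 12-21, 13-9, 14-18, 17-7, 20-19}

Lex-smallest maximum matching: {(2,4), (3,0), (5,15), (8,1), (10,6), (11,16), (12,21), (13,9), (14,18), (17,7), (20,19)}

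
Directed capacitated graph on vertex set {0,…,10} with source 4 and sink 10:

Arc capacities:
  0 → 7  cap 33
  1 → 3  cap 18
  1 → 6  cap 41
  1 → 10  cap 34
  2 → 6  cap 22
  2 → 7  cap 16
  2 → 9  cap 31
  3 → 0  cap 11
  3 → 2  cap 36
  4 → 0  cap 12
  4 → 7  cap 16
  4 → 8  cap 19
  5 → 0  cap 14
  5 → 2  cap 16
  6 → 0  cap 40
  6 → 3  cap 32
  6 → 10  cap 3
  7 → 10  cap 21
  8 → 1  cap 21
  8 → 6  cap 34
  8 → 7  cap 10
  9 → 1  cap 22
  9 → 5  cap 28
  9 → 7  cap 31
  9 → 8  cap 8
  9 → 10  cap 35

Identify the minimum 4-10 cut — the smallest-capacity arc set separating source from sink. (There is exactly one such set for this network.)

augment #1: 4→7→10 push 16
augment #2: 4→0→7→10 push 5
augment #3: 4→8→1→10 push 19
max flow = 40; residual-reachable set from 4 gives S-side
cut edges (S→T): {(4,8), (7,10)} total cap 40

Min-cut arcs: {(4,8), (7,10)} (total capacity 40)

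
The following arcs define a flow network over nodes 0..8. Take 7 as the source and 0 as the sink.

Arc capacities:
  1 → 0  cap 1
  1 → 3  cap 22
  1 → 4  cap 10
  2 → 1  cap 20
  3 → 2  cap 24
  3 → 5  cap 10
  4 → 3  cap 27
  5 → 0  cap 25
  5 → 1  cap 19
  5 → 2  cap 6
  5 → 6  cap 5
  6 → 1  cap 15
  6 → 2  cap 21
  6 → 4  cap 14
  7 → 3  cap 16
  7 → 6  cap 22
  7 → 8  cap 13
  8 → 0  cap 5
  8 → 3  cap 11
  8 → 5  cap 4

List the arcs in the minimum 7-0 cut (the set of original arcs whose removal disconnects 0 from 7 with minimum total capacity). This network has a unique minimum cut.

augment #1: 7→8→0 push 5
augment #2: 7→3→5→0 push 10
augment #3: 7→6→1→0 push 1
augment #4: 7→8→5→0 push 4
max flow = 20; residual-reachable set from 7 gives S-side
cut edges (S→T): {(1,0), (3,5), (8,0), (8,5)} total cap 20

Min-cut arcs: {(1,0), (3,5), (8,0), (8,5)} (total capacity 20)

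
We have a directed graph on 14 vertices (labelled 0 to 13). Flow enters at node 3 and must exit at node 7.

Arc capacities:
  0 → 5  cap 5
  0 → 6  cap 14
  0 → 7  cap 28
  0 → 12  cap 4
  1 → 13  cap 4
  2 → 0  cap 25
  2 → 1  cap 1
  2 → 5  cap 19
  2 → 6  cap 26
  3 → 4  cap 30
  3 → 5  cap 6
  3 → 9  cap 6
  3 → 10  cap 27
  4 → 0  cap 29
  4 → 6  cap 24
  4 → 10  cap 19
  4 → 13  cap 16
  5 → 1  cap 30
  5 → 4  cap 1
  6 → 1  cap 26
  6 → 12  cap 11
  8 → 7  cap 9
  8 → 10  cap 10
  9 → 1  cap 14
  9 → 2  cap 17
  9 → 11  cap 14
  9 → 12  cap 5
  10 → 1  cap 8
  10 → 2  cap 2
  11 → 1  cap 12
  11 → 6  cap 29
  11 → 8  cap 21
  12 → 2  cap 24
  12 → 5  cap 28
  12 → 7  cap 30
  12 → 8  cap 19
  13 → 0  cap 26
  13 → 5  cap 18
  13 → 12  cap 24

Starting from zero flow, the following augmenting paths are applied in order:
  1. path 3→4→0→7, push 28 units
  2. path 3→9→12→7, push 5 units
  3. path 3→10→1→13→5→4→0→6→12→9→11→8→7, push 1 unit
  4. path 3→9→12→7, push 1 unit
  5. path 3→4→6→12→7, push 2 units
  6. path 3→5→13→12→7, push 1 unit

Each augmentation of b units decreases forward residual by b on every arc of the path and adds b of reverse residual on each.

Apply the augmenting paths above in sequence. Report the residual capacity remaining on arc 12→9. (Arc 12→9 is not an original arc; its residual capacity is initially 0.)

after path 1 (3→4→0→7, push 28): res(12,9)=0
after path 2 (3→9→12→7, push 5): res(12,9)=5
after path 3 (3→10→1→13→5→4→0→6→12→9→11→8→7, push 1): res(12,9)=4
after path 4 (3→9→12→7, push 1): res(12,9)=5
after path 5 (3→4→6→12→7, push 2): res(12,9)=5
after path 6 (3→5→13→12→7, push 1): res(12,9)=5

Residual capacity of (12,9): 5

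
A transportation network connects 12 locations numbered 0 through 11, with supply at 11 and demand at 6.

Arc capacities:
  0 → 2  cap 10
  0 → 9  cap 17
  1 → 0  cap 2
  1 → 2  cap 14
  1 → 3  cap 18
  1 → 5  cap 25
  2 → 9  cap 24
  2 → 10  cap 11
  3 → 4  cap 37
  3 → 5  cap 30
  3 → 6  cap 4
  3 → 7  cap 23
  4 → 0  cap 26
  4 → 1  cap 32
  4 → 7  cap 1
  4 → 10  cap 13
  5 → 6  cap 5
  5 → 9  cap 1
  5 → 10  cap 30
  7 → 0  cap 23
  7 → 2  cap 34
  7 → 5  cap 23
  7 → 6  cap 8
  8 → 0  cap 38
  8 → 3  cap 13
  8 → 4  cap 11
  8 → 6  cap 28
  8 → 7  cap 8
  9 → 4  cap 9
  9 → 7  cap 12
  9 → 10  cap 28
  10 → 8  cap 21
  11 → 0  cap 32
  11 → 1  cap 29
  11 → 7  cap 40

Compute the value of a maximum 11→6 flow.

Maximum flow value: 38

augment #1: 11→7→6 bottleneck 8, total now 8
augment #2: 11→1→3→6 bottleneck 4, total now 12
augment #3: 11→1→5→6 bottleneck 5, total now 17
augment #4: 11→0→2→10→8→6 bottleneck 10, total now 27
augment #5: 11→0→9→10→8→6 bottleneck 11, total now 38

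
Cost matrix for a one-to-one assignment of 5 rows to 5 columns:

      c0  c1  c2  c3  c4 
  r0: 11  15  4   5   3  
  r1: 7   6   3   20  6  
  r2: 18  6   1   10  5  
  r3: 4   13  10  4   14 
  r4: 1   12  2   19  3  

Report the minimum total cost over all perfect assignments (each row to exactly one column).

optimal assignment: row0→col4 (cost 3), row1→col1 (cost 6), row2→col2 (cost 1), row3→col3 (cost 4), row4→col0 (cost 1)
total = 3 + 6 + 1 + 4 + 1 = 15

Minimum assignment cost: 15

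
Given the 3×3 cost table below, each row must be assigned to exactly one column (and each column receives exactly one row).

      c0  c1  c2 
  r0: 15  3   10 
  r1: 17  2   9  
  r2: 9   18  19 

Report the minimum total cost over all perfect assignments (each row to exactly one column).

Minimum assignment cost: 21

one of 2 optimal assignments: row0→col1 (cost 3), row1→col2 (cost 9), row2→col0 (cost 9)
total = 3 + 9 + 9 = 21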